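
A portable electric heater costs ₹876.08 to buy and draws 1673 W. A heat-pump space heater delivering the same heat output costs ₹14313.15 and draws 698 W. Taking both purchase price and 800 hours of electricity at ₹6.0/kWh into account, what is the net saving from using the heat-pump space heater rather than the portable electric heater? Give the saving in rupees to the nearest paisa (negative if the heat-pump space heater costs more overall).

portable electric heater: ₹876.08 + (1673/1000) kW × 800 h × ₹6.0 = ₹876.08 + ₹8030.4 = ₹8906.48
heat-pump space heater: ₹14313.15 + (698/1000) kW × 800 h × ₹6.0 = ₹14313.15 + ₹3350.4 = ₹17663.55
Saving = ₹8906.48 − ₹17663.55 = −₹8757.07

-₹8757.07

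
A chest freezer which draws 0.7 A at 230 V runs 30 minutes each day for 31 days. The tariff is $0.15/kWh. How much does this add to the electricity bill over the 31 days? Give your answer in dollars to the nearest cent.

Power = 0.7 A × 230 V = 161 W = 0.161 kW
Runtime = 30 min × 31 = 930 min = 15.5 h
Energy = 0.161 kW × 15.5 h = 2.4955 kWh
Cost = 2.4955 kWh × $0.15/kWh = $0.37

$0.37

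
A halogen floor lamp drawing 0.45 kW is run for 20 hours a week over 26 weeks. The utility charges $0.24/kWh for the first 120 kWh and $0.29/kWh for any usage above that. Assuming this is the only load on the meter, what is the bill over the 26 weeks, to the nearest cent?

Runtime = 20 h/week × 26 weeks = 520 h
Energy = 0.45 kW × 520 h = 234 kWh
Tier 1 (0–120 kWh): 120 × $0.24 = $28.8
Above 120 kWh: 114 × $0.29 = $33.06
Bill = $61.86

$61.86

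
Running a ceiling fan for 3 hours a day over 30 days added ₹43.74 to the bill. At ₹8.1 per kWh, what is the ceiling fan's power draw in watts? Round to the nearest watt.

60 W

Energy = ₹43.74 ÷ ₹8.1/kWh = 5.4 kWh
Runtime = 3 h/day × 30 days = 90 h
Power = 5.4 kWh ÷ 90 h = 0.06 kW = 60 W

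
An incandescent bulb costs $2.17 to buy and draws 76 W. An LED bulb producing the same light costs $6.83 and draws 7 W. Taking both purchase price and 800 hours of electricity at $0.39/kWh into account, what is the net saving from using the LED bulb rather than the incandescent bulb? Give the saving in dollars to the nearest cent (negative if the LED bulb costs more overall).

$16.87

incandescent bulb: $2.17 + (76/1000) kW × 800 h × $0.39 = $2.17 + $23.712 = $25.882
LED bulb: $6.83 + (7/1000) kW × 800 h × $0.39 = $6.83 + $2.184 = $9.014
Saving = $25.882 − $9.014 = $16.868 → $16.87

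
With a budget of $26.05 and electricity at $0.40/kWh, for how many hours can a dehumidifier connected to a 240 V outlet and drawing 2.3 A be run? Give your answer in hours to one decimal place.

Power = 2.3 A × 240 V = 552 W = 0.552 kW
Energy available = $26.05 ÷ $0.40/kWh = 65.125 kWh
Hours = 65.125 kWh ÷ 0.552 kW = 118.0 h

118.0 h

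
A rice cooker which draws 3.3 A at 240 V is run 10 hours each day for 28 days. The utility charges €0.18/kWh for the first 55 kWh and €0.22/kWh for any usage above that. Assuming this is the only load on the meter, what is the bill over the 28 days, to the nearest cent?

Power = 3.3 A × 240 V = 792 W = 0.792 kW
Runtime = 10 h/day × 28 days = 280 h
Energy = 0.792 kW × 280 h = 221.76 kWh
Tier 1 (0–55 kWh): 55 × €0.18 = €9.9
Above 55 kWh: 166.76 × €0.22 = €36.6872
Bill = €46.59

€46.59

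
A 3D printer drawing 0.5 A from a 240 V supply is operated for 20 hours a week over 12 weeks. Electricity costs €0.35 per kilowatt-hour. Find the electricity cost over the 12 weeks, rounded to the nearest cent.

Power = 0.5 A × 240 V = 120 W = 0.12 kW
Runtime = 20 h/week × 12 weeks = 240 h
Energy = 0.12 kW × 240 h = 28.8 kWh
Cost = 28.8 kWh × €0.35/kWh = €10.08

€10.08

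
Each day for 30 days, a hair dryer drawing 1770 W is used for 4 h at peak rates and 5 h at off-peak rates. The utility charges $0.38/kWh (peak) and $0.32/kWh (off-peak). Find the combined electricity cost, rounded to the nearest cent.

$165.67

Peak energy = 1.77 kW × 4 h × 30 = 212.4 kWh
Off-peak energy = 1.77 kW × 5 h × 30 = 265.5 kWh
Cost = 212.4 × $0.38 + 265.5 × $0.32 = $80.712 + $84.96 = $165.67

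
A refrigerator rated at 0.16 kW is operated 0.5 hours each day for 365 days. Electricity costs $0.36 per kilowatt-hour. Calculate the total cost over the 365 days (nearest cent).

Runtime = 0.5 h/day × 365 days = 182.5 h
Energy = 0.16 kW × 182.5 h = 29.2 kWh
Cost = 29.2 kWh × $0.36/kWh = $10.51

$10.51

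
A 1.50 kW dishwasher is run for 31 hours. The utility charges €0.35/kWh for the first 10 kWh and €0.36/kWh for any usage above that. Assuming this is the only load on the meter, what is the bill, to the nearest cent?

€16.64

Energy = 1.5 kW × 31 h = 46.5 kWh
Tier 1 (0–10 kWh): 10 × €0.35 = €3.5
Above 10 kWh: 36.5 × €0.36 = €13.14
Bill = €16.64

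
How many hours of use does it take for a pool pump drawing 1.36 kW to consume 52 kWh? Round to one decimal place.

38.2 h

Hours = 52 kWh ÷ 1.36 kW = 38.2 h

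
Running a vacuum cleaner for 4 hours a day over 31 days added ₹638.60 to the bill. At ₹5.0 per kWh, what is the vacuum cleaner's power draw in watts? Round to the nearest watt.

1030 W

Energy = ₹638.60 ÷ ₹5.0/kWh = 127.72 kWh
Runtime = 4 h/day × 31 days = 124 h
Power = 127.72 kWh ÷ 124 h = 1.03 kW = 1030 W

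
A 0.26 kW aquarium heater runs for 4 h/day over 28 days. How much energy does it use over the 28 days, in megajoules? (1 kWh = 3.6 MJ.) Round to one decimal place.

104.8 MJ

Runtime = 4 h/day × 28 days = 112 h
Energy = 0.26 kW × 112 h = 29.12 kWh
= 29.12 × 3.6 MJ = 104.8 MJ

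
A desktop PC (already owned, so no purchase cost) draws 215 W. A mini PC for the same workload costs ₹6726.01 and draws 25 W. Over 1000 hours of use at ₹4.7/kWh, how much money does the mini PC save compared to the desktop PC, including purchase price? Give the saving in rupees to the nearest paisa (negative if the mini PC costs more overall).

-₹5833.01

desktop PC: ₹0.00 + (215/1000) kW × 1000 h × ₹4.7 = ₹0.00 + ₹1010.5 = ₹1010.5
mini PC: ₹6726.01 + (25/1000) kW × 1000 h × ₹4.7 = ₹6726.01 + ₹117.5 = ₹6843.51
Saving = ₹1010.5 − ₹6843.51 = −₹5833.01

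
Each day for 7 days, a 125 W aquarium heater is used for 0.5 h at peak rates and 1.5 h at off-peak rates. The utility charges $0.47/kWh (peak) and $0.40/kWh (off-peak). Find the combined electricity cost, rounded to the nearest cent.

Peak energy = 0.125 kW × 0.5 h × 7 = 0.4375 kWh
Off-peak energy = 0.125 kW × 1.5 h × 7 = 1.3125 kWh
Cost = 0.4375 × $0.47 + 1.3125 × $0.40 = $0.205625 + $0.525 = $0.73

$0.73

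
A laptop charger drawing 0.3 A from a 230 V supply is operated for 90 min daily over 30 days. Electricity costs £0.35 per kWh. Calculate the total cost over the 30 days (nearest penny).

Power = 0.3 A × 230 V = 69 W = 0.069 kW
Runtime = 90 min × 30 = 2700 min = 45 h
Energy = 0.069 kW × 45 h = 3.105 kWh
Cost = 3.105 kWh × £0.35/kWh = £1.09

£1.09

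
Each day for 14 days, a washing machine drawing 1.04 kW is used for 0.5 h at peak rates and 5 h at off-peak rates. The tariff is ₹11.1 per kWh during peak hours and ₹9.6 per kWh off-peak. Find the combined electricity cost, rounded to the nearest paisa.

Peak energy = 1.04 kW × 0.5 h × 14 = 7.28 kWh
Off-peak energy = 1.04 kW × 5 h × 14 = 72.8 kWh
Cost = 7.28 × ₹11.1 + 72.8 × ₹9.6 = ₹80.808 + ₹698.88 = ₹779.69

₹779.69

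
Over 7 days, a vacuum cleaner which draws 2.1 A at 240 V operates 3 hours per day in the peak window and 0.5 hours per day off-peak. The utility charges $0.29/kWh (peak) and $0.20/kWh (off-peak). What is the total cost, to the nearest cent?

$3.42

Power = 2.1 A × 240 V = 504 W = 0.504 kW
Peak energy = 0.504 kW × 3 h × 7 = 10.584 kWh
Off-peak energy = 0.504 kW × 0.5 h × 7 = 1.764 kWh
Cost = 10.584 × $0.29 + 1.764 × $0.20 = $3.06936 + $0.3528 = $3.42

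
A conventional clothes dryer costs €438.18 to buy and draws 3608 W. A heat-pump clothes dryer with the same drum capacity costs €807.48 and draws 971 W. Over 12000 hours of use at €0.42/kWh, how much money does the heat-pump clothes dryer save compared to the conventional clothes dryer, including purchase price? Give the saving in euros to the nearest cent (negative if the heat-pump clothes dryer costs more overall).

conventional clothes dryer: €438.18 + (3608/1000) kW × 12000 h × €0.42 = €438.18 + €18184.32 = €18622.5
heat-pump clothes dryer: €807.48 + (971/1000) kW × 12000 h × €0.42 = €807.48 + €4893.84 = €5701.32
Saving = €18622.5 − €5701.32 = €12921.18

€12921.18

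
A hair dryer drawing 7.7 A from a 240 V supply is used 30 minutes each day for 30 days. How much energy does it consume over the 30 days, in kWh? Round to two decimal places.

27.72 kWh

Power = 7.7 A × 240 V = 1848 W = 1.848 kW
Runtime = 30 min × 30 = 900 min = 15 h
Energy = 1.848 kW × 15 h = 27.72 kWh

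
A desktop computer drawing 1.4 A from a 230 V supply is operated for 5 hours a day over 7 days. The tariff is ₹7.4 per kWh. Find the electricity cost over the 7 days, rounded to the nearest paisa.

Power = 1.4 A × 230 V = 322 W = 0.322 kW
Runtime = 5 h/day × 7 days = 35 h
Energy = 0.322 kW × 35 h = 11.27 kWh
Cost = 11.27 kWh × ₹7.4/kWh = ₹83.40

₹83.40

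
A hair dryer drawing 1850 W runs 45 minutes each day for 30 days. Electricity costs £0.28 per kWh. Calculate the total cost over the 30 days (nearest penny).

£11.66

Runtime = 45 min × 30 = 1350 min = 22.5 h
Energy = 1.85 kW × 22.5 h = 41.625 kWh
Cost = 41.625 kWh × £0.28/kWh = £11.66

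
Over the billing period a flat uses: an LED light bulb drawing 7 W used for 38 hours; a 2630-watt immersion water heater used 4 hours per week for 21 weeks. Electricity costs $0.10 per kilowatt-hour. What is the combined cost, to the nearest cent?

$22.12

LED light bulb: 0.007 kW × 38 h = 0.266 kWh
immersion water heater: Runtime = 4 h/week × 21 weeks = 84 h
immersion water heater: 2.63 kW × 84 h = 220.92 kWh
Total energy = 221.186 kWh
Cost = 221.186 × $0.10 = $22.12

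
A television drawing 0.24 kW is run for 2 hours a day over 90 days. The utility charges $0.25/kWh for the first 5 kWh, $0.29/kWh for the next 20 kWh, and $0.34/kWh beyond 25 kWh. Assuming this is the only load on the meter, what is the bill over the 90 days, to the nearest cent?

Runtime = 2 h/day × 90 days = 180 h
Energy = 0.24 kW × 180 h = 43.2 kWh
Tier 1 (0–5 kWh): 5 × $0.25 = $1.25
Tier 2 (5–25 kWh): 20 × $0.29 = $5.8
Above 25 kWh: 18.2 × $0.34 = $6.188
Bill = $13.24

$13.24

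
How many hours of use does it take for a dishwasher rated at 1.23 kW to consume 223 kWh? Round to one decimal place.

181.3 h

Hours = 223 kWh ÷ 1.23 kW = 181.3 h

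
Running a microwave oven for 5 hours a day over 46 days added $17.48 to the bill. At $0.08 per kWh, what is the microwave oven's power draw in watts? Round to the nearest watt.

Energy = $17.48 ÷ $0.08/kWh = 218.5 kWh
Runtime = 5 h/day × 46 days = 230 h
Power = 218.5 kWh ÷ 230 h = 0.95 kW = 950 W

950 W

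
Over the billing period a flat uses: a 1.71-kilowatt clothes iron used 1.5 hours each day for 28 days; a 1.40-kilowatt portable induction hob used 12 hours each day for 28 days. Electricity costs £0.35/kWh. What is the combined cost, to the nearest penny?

£189.78

clothes iron: Runtime = 1.5 h/day × 28 days = 42 h
clothes iron: 1.71 kW × 42 h = 71.82 kWh
portable induction hob: Runtime = 12 h/day × 28 days = 336 h
portable induction hob: 1.4 kW × 336 h = 470.4 kWh
Total energy = 542.22 kWh
Cost = 542.22 × £0.35 = £189.78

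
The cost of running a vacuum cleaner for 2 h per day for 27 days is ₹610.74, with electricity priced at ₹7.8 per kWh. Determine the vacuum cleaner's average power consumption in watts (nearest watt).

1450 W

Energy = ₹610.74 ÷ ₹7.8/kWh = 78.3 kWh
Runtime = 2 h/day × 27 days = 54 h
Power = 78.3 kWh ÷ 54 h = 1.45 kW = 1450 W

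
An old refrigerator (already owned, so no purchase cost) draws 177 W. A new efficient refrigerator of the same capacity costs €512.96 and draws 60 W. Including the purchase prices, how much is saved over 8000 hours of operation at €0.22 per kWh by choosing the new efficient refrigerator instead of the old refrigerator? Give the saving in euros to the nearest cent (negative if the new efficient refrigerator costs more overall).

old refrigerator: €0.00 + (177/1000) kW × 8000 h × €0.22 = €0.00 + €311.52 = €311.52
new efficient refrigerator: €512.96 + (60/1000) kW × 8000 h × €0.22 = €512.96 + €105.6 = €618.56
Saving = €311.52 − €618.56 = −€307.04

-€307.04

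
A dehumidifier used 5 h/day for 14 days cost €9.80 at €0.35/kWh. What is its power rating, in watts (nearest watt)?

Energy = €9.80 ÷ €0.35/kWh = 28 kWh
Runtime = 5 h/day × 14 days = 70 h
Power = 28 kWh ÷ 70 h = 0.4 kW = 400 W

400 W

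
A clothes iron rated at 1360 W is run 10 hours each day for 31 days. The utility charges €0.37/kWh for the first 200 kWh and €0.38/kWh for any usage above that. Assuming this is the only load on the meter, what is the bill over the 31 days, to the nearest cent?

€158.21

Runtime = 10 h/day × 31 days = 310 h
Energy = 1.36 kW × 310 h = 421.6 kWh
Tier 1 (0–200 kWh): 200 × €0.37 = €74
Above 200 kWh: 221.6 × €0.38 = €84.208
Bill = €158.21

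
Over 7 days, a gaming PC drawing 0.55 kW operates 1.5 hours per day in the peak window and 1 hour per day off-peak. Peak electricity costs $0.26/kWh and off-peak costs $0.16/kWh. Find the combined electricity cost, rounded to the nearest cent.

$2.12

Peak energy = 0.55 kW × 1.5 h × 7 = 5.775 kWh
Off-peak energy = 0.55 kW × 1 h × 7 = 3.85 kWh
Cost = 5.775 × $0.26 + 3.85 × $0.16 = $1.5015 + $0.616 = $2.12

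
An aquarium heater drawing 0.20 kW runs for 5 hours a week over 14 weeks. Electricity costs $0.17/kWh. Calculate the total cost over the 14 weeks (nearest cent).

Runtime = 5 h/week × 14 weeks = 70 h
Energy = 0.2 kW × 70 h = 14 kWh
Cost = 14 kWh × $0.17/kWh = $2.38

$2.38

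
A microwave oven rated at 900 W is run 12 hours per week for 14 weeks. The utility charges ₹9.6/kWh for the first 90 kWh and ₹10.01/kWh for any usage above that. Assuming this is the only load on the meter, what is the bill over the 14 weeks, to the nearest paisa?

Runtime = 12 h/week × 14 weeks = 168 h
Energy = 0.9 kW × 168 h = 151.2 kWh
Tier 1 (0–90 kWh): 90 × ₹9.6 = ₹864
Above 90 kWh: 61.2 × ₹10.01 = ₹612.612
Bill = ₹1476.61

₹1476.61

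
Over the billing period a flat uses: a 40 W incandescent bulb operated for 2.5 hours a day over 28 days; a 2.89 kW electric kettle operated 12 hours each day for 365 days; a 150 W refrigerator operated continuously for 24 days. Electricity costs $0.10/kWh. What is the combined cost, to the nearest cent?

incandescent bulb: Runtime = 2.5 h/day × 28 days = 70 h
incandescent bulb: 0.04 kW × 70 h = 2.8 kWh
electric kettle: Runtime = 12 h/day × 365 days = 4380 h
electric kettle: 2.89 kW × 4380 h = 12658.2 kWh
refrigerator: Runtime = 24 h × 24 = 576 h
refrigerator: 0.15 kW × 576 h = 86.4 kWh
Total energy = 12747.4 kWh
Cost = 12747.4 × $0.10 = $1274.74

$1274.74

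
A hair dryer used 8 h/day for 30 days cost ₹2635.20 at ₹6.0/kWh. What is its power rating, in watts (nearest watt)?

1830 W

Energy = ₹2635.20 ÷ ₹6.0/kWh = 439.2 kWh
Runtime = 8 h/day × 30 days = 240 h
Power = 439.2 kWh ÷ 240 h = 1.83 kW = 1830 W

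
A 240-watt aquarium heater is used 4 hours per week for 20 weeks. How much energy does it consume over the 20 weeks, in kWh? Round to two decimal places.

19.20 kWh

Runtime = 4 h/week × 20 weeks = 80 h
Energy = 0.24 kW × 80 h = 19.2 kWh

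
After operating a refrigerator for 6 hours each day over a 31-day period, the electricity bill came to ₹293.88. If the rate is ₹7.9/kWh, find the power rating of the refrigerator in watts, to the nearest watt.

Energy = ₹293.88 ÷ ₹7.9/kWh = 37.2 kWh
Runtime = 6 h/day × 31 days = 186 h
Power = 37.2 kWh ÷ 186 h = 0.2 kW = 200 W

200 W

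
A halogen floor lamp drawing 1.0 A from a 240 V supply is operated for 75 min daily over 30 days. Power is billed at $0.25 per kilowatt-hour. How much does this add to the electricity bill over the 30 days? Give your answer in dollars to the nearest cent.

Power = 1.0 A × 240 V = 240 W = 0.24 kW
Runtime = 75 min × 30 = 2250 min = 37.5 h
Energy = 0.24 kW × 37.5 h = 9 kWh
Cost = 9 kWh × $0.25/kWh = $2.25

$2.25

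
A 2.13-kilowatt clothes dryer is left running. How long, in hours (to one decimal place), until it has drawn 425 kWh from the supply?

199.5 h

Hours = 425 kWh ÷ 2.13 kW = 199.5 h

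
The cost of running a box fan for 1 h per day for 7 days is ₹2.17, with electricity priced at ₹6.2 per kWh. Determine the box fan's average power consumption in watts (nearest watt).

Energy = ₹2.17 ÷ ₹6.2/kWh = 0.35 kWh
Runtime = 1 h/day × 7 days = 7 h
Power = 0.35 kWh ÷ 7 h = 0.05 kW = 50 W

50 W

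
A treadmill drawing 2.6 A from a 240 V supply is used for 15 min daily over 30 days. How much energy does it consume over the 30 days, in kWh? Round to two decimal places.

4.68 kWh

Power = 2.6 A × 240 V = 624 W = 0.624 kW
Runtime = 15 min × 30 = 450 min = 7.5 h
Energy = 0.624 kW × 7.5 h = 4.68 kWh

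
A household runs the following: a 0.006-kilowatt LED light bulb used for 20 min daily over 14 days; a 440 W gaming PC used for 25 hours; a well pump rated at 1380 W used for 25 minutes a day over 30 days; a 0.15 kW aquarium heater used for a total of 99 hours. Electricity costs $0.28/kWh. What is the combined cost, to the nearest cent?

$12.08

LED light bulb: Runtime = 20 min × 14 = 280 min = 4.666666… h
LED light bulb: 0.006 kW × 4.666666… h = 0.028 kWh
gaming PC: 0.44 kW × 25 h = 11 kWh
well pump: Runtime = 25 min × 30 = 750 min = 12.5 h
well pump: 1.38 kW × 12.5 h = 17.25 kWh
aquarium heater: 0.15 kW × 99 h = 14.85 kWh
Total energy = 43.128 kWh
Cost = 43.128 × $0.28 = $12.08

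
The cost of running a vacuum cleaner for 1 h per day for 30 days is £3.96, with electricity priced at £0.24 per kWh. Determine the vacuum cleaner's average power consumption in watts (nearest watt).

Energy = £3.96 ÷ £0.24/kWh = 16.5 kWh
Runtime = 1 h/day × 30 days = 30 h
Power = 16.5 kWh ÷ 30 h = 0.55 kW = 550 W

550 W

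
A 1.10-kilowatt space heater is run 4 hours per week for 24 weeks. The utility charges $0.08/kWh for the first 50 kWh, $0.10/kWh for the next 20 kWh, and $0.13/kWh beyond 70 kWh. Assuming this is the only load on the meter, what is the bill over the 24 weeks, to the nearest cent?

$10.63

Runtime = 4 h/week × 24 weeks = 96 h
Energy = 1.1 kW × 96 h = 105.6 kWh
Tier 1 (0–50 kWh): 50 × $0.08 = $4
Tier 2 (50–70 kWh): 20 × $0.10 = $2
Above 70 kWh: 35.6 × $0.13 = $4.628
Bill = $10.63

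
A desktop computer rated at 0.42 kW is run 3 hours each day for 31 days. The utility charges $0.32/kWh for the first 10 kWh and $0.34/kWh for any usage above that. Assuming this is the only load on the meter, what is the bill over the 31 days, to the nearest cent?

Runtime = 3 h/day × 31 days = 93 h
Energy = 0.42 kW × 93 h = 39.06 kWh
Tier 1 (0–10 kWh): 10 × $0.32 = $3.2
Above 10 kWh: 29.06 × $0.34 = $9.8804
Bill = $13.08

$13.08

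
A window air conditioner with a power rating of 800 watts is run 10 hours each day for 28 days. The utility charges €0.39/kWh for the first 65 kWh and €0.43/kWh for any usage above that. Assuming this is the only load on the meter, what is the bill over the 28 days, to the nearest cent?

€93.72

Runtime = 10 h/day × 28 days = 280 h
Energy = 0.8 kW × 280 h = 224 kWh
Tier 1 (0–65 kWh): 65 × €0.39 = €25.35
Above 65 kWh: 159 × €0.43 = €68.37
Bill = €93.72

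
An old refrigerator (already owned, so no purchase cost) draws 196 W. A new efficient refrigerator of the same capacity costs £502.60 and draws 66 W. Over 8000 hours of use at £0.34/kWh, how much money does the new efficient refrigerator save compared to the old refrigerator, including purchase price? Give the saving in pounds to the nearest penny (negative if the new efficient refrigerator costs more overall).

old refrigerator: £0.00 + (196/1000) kW × 8000 h × £0.34 = £0.00 + £533.12 = £533.12
new efficient refrigerator: £502.60 + (66/1000) kW × 8000 h × £0.34 = £502.60 + £179.52 = £682.12
Saving = £533.12 − £682.12 = −£149

-£149.00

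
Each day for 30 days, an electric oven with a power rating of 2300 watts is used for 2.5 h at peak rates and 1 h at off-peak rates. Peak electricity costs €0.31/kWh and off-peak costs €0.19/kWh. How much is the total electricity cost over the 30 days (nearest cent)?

Peak energy = 2.3 kW × 2.5 h × 30 = 172.5 kWh
Off-peak energy = 2.3 kW × 1 h × 30 = 69 kWh
Cost = 172.5 × €0.31 + 69 × €0.19 = €53.475 + €13.11 = €66.59

€66.59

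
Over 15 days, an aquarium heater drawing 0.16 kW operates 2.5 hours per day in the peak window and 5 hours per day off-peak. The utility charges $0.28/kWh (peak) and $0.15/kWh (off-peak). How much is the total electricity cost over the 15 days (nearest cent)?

$3.48

Peak energy = 0.16 kW × 2.5 h × 15 = 6 kWh
Off-peak energy = 0.16 kW × 5 h × 15 = 12 kWh
Cost = 6 × $0.28 + 12 × $0.15 = $1.68 + $1.8 = $3.48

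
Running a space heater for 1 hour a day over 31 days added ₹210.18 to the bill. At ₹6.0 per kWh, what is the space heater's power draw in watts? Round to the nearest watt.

1130 W

Energy = ₹210.18 ÷ ₹6.0/kWh = 35.03 kWh
Runtime = 1 h/day × 31 days = 31 h
Power = 35.03 kWh ÷ 31 h = 1.13 kW = 1130 W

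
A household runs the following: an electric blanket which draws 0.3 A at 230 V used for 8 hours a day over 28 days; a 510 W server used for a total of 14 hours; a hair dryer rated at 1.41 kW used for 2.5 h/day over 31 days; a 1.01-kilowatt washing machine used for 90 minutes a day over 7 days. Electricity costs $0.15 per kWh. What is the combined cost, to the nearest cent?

$21.37

electric blanket: Power = 0.3 A × 230 V = 69 W = 0.069 kW
electric blanket: Runtime = 8 h/day × 28 days = 224 h
electric blanket: 0.069 kW × 224 h = 15.456 kWh
server: 0.51 kW × 14 h = 7.14 kWh
hair dryer: Runtime = 2.5 h/day × 31 days = 77.5 h
hair dryer: 1.41 kW × 77.5 h = 109.275 kWh
washing machine: Runtime = 90 min × 7 = 630 min = 10.5 h
washing machine: 1.01 kW × 10.5 h = 10.605 kWh
Total energy = 142.476 kWh
Cost = 142.476 × $0.15 = $21.37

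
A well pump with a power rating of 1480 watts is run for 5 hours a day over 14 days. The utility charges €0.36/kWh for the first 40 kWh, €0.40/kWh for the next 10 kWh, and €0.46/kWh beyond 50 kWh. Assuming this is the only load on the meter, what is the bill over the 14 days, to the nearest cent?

€43.06

Runtime = 5 h/day × 14 days = 70 h
Energy = 1.48 kW × 70 h = 103.6 kWh
Tier 1 (0–40 kWh): 40 × €0.36 = €14.4
Tier 2 (40–50 kWh): 10 × €0.40 = €4
Above 50 kWh: 53.6 × €0.46 = €24.656
Bill = €43.06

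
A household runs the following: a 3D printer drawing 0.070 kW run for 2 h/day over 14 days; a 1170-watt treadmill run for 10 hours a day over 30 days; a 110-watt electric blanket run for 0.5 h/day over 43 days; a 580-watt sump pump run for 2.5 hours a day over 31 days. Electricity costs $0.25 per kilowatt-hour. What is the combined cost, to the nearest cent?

$100.07

3D printer: Runtime = 2 h/day × 14 days = 28 h
3D printer: 0.07 kW × 28 h = 1.96 kWh
treadmill: Runtime = 10 h/day × 30 days = 300 h
treadmill: 1.17 kW × 300 h = 351 kWh
electric blanket: Runtime = 0.5 h/day × 43 days = 21.5 h
electric blanket: 0.11 kW × 21.5 h = 2.365 kWh
sump pump: Runtime = 2.5 h/day × 31 days = 77.5 h
sump pump: 0.58 kW × 77.5 h = 44.95 kWh
Total energy = 400.275 kWh
Cost = 400.275 × $0.25 = $100.07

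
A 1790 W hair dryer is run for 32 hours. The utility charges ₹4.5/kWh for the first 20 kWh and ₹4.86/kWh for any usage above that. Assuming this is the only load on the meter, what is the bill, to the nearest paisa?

Energy = 1.79 kW × 32 h = 57.28 kWh
Tier 1 (0–20 kWh): 20 × ₹4.5 = ₹90
Above 20 kWh: 37.28 × ₹4.86 = ₹181.1808
Bill = ₹271.18

₹271.18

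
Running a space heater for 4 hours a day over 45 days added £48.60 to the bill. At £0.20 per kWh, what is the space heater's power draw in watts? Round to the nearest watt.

1350 W

Energy = £48.60 ÷ £0.20/kWh = 243 kWh
Runtime = 4 h/day × 45 days = 180 h
Power = 243 kWh ÷ 180 h = 1.35 kW = 1350 W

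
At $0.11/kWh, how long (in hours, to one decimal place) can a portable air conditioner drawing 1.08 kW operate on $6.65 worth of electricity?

56.0 h

Energy available = $6.65 ÷ $0.11/kWh = 60.4545 kWh
Hours = 60.4545 kWh ÷ 1.08 kW = 56.0 h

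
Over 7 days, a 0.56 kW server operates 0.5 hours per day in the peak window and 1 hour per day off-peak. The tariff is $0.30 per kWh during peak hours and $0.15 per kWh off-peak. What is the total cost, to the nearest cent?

Peak energy = 0.56 kW × 0.5 h × 7 = 1.96 kWh
Off-peak energy = 0.56 kW × 1 h × 7 = 3.92 kWh
Cost = 1.96 × $0.30 + 3.92 × $0.15 = $0.588 + $0.588 = $1.18

$1.18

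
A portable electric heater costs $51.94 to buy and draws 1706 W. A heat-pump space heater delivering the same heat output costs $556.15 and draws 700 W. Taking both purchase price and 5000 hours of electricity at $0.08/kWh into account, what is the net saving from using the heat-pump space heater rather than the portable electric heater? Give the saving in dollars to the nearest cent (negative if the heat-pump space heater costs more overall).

-$101.81

portable electric heater: $51.94 + (1706/1000) kW × 5000 h × $0.08 = $51.94 + $682.4 = $734.34
heat-pump space heater: $556.15 + (700/1000) kW × 5000 h × $0.08 = $556.15 + $280 = $836.15
Saving = $734.34 − $836.15 = −$101.81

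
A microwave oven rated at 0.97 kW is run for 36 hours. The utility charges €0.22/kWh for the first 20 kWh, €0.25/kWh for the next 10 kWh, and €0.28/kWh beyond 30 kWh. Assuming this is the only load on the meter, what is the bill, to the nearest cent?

€8.28

Energy = 0.97 kW × 36 h = 34.92 kWh
Tier 1 (0–20 kWh): 20 × €0.22 = €4.4
Tier 2 (20–30 kWh): 10 × €0.25 = €2.5
Above 30 kWh: 4.92 × €0.28 = €1.3776
Bill = €8.28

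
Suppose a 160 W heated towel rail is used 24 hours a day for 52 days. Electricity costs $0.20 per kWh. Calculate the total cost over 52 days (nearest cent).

$39.94

Runtime = 24 h × 52 = 1248 h
Energy = 0.16 kW × 1248 h = 199.68 kWh
Cost = 199.68 kWh × $0.20/kWh = $39.94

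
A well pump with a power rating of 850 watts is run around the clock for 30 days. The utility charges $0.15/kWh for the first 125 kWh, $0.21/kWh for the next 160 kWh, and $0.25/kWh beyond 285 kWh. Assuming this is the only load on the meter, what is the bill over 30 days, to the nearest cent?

$134.10

Runtime = 24 h × 30 = 720 h
Energy = 0.85 kW × 720 h = 612 kWh
Tier 1 (0–125 kWh): 125 × $0.15 = $18.75
Tier 2 (125–285 kWh): 160 × $0.21 = $33.6
Above 285 kWh: 327 × $0.25 = $81.75
Bill = $134.10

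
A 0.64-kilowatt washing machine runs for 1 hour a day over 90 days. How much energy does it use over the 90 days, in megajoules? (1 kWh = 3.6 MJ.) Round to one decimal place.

207.4 MJ

Runtime = 1 h/day × 90 days = 90 h
Energy = 0.64 kW × 90 h = 57.6 kWh
= 57.6 × 3.6 MJ = 207.4 MJ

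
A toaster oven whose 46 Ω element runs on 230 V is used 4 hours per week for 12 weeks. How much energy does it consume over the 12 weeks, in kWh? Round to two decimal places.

Power = V²/R = 230²/46 = 1150 W = 1.15 kW
Runtime = 4 h/week × 12 weeks = 48 h
Energy = 1.15 kW × 48 h = 55.2 kWh

55.20 kWh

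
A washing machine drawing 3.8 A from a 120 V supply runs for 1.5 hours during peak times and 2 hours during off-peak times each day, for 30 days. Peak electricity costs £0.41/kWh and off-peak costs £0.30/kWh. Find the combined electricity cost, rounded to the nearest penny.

Power = 3.8 A × 120 V = 456 W = 0.456 kW
Peak energy = 0.456 kW × 1.5 h × 30 = 20.52 kWh
Off-peak energy = 0.456 kW × 2 h × 30 = 27.36 kWh
Cost = 20.52 × £0.41 + 27.36 × £0.30 = £8.4132 + £8.208 = £16.62

£16.62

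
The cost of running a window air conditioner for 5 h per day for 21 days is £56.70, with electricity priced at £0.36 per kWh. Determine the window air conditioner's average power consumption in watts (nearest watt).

1500 W

Energy = £56.70 ÷ £0.36/kWh = 157.5 kWh
Runtime = 5 h/day × 21 days = 105 h
Power = 157.5 kWh ÷ 105 h = 1.5 kW = 1500 W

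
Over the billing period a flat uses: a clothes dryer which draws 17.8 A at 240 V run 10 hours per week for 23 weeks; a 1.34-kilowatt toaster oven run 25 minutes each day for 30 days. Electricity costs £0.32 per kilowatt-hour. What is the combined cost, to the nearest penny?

clothes dryer: Power = 17.8 A × 240 V = 4272 W = 4.272 kW
clothes dryer: Runtime = 10 h/week × 23 weeks = 230 h
clothes dryer: 4.272 kW × 230 h = 982.56 kWh
toaster oven: Runtime = 25 min × 30 = 750 min = 12.5 h
toaster oven: 1.34 kW × 12.5 h = 16.75 kWh
Total energy = 999.31 kWh
Cost = 999.31 × £0.32 = £319.78

£319.78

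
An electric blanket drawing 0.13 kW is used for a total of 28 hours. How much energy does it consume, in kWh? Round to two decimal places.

3.64 kWh

Energy = 0.13 kW × 28 h = 3.64 kWh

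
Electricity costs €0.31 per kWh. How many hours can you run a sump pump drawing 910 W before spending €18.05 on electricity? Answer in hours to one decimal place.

Energy available = €18.05 ÷ €0.31/kWh = 58.2258 kWh
Hours = 58.2258 kWh ÷ 0.91 kW = 64.0 h

64.0 h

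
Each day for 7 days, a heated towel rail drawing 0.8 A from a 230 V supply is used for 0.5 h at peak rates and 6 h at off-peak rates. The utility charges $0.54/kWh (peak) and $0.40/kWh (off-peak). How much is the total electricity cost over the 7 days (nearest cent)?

$3.44

Power = 0.8 A × 230 V = 184 W = 0.184 kW
Peak energy = 0.184 kW × 0.5 h × 7 = 0.644 kWh
Off-peak energy = 0.184 kW × 6 h × 7 = 7.728 kWh
Cost = 0.644 × $0.54 + 7.728 × $0.40 = $0.34776 + $3.0912 = $3.44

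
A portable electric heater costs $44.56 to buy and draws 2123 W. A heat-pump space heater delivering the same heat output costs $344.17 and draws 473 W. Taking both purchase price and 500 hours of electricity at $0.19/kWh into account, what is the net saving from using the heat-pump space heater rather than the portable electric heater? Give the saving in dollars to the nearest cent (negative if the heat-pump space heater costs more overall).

-$142.86

portable electric heater: $44.56 + (2123/1000) kW × 500 h × $0.19 = $44.56 + $201.685 = $246.245
heat-pump space heater: $344.17 + (473/1000) kW × 500 h × $0.19 = $344.17 + $44.935 = $389.105
Saving = $246.245 − $389.105 = −$142.86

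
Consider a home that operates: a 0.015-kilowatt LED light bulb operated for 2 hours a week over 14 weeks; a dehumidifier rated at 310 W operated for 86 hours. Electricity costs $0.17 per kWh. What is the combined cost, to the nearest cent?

LED light bulb: Runtime = 2 h/week × 14 weeks = 28 h
LED light bulb: 0.015 kW × 28 h = 0.42 kWh
dehumidifier: 0.31 kW × 86 h = 26.66 kWh
Total energy = 27.08 kWh
Cost = 27.08 × $0.17 = $4.60

$4.60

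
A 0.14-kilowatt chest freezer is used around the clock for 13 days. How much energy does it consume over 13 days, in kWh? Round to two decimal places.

Runtime = 24 h × 13 = 312 h
Energy = 0.14 kW × 312 h = 43.68 kWh

43.68 kWh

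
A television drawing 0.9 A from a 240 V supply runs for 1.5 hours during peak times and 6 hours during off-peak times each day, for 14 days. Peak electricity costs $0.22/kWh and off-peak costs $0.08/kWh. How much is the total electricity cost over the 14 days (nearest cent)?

$2.45

Power = 0.9 A × 240 V = 216 W = 0.216 kW
Peak energy = 0.216 kW × 1.5 h × 14 = 4.536 kWh
Off-peak energy = 0.216 kW × 6 h × 14 = 18.144 kWh
Cost = 4.536 × $0.22 + 18.144 × $0.08 = $0.99792 + $1.45152 = $2.45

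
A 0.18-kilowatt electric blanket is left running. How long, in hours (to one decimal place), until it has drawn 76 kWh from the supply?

Hours = 76 kWh ÷ 0.18 kW = 422.2 h

422.2 h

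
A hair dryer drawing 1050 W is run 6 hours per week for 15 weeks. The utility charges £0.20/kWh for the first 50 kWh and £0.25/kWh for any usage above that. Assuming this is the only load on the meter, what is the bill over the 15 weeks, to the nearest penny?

Runtime = 6 h/week × 15 weeks = 90 h
Energy = 1.05 kW × 90 h = 94.5 kWh
Tier 1 (0–50 kWh): 50 × £0.20 = £10
Above 50 kWh: 44.5 × £0.25 = £11.125
Bill = £21.13

£21.13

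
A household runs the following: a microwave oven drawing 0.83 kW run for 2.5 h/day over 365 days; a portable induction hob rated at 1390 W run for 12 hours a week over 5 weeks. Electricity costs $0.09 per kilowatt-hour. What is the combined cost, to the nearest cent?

$75.67

microwave oven: Runtime = 2.5 h/day × 365 days = 912.5 h
microwave oven: 0.83 kW × 912.5 h = 757.375 kWh
portable induction hob: Runtime = 12 h/week × 5 weeks = 60 h
portable induction hob: 1.39 kW × 60 h = 83.4 kWh
Total energy = 840.775 kWh
Cost = 840.775 × $0.09 = $75.67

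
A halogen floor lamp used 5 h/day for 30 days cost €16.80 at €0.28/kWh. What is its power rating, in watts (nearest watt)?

Energy = €16.80 ÷ €0.28/kWh = 60 kWh
Runtime = 5 h/day × 30 days = 150 h
Power = 60 kWh ÷ 150 h = 0.4 kW = 400 W

400 W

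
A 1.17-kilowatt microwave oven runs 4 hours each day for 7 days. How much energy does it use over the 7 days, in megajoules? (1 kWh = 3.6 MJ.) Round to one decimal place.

Runtime = 4 h/day × 7 days = 28 h
Energy = 1.17 kW × 28 h = 32.76 kWh
= 32.76 × 3.6 MJ = 117.9 MJ

117.9 MJ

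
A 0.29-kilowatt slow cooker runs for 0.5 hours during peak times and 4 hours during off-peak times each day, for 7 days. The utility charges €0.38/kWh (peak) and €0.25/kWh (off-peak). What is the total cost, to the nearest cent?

€2.42

Peak energy = 0.29 kW × 0.5 h × 7 = 1.015 kWh
Off-peak energy = 0.29 kW × 4 h × 7 = 8.12 kWh
Cost = 1.015 × €0.38 + 8.12 × €0.25 = €0.3857 + €2.03 = €2.42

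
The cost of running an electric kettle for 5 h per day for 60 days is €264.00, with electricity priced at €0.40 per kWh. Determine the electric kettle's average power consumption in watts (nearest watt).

2200 W

Energy = €264.00 ÷ €0.40/kWh = 660 kWh
Runtime = 5 h/day × 60 days = 300 h
Power = 660 kWh ÷ 300 h = 2.2 kW = 2200 W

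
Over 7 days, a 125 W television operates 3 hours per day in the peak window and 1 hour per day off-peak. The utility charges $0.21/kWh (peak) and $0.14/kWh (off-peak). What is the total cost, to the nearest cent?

Peak energy = 0.125 kW × 3 h × 7 = 2.625 kWh
Off-peak energy = 0.125 kW × 1 h × 7 = 0.875 kWh
Cost = 2.625 × $0.21 + 0.875 × $0.14 = $0.55125 + $0.1225 = $0.67

$0.67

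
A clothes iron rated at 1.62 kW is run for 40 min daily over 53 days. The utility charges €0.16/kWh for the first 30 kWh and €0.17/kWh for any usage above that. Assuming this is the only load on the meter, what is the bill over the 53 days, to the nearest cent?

€9.43

Runtime = 40 min × 53 = 2120 min = 35.333333… h
Energy = 1.62 kW × 35.333333… h = 57.24 kWh
Tier 1 (0–30 kWh): 30 × €0.16 = €4.8
Above 30 kWh: 27.24 × €0.17 = €4.6308
Bill = €9.43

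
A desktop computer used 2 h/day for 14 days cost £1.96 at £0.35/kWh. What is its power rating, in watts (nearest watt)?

200 W

Energy = £1.96 ÷ £0.35/kWh = 5.6 kWh
Runtime = 2 h/day × 14 days = 28 h
Power = 5.6 kWh ÷ 28 h = 0.2 kW = 200 W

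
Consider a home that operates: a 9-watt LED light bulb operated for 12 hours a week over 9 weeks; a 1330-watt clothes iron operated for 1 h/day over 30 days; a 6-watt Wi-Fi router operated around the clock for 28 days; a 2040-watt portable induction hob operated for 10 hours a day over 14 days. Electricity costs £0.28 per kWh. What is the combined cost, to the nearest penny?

LED light bulb: Runtime = 12 h/week × 9 weeks = 108 h
LED light bulb: 0.009 kW × 108 h = 0.972 kWh
clothes iron: Runtime = 1 h/day × 30 days = 30 h
clothes iron: 1.33 kW × 30 h = 39.9 kWh
Wi-Fi router: Runtime = 24 h × 28 = 672 h
Wi-Fi router: 0.006 kW × 672 h = 4.032 kWh
portable induction hob: Runtime = 10 h/day × 14 days = 140 h
portable induction hob: 2.04 kW × 140 h = 285.6 kWh
Total energy = 330.504 kWh
Cost = 330.504 × £0.28 = £92.54

£92.54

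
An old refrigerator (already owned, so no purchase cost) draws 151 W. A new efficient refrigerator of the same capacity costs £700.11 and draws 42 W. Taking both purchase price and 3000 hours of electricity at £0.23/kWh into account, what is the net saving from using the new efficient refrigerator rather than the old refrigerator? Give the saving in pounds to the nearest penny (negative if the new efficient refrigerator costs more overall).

old refrigerator: £0.00 + (151/1000) kW × 3000 h × £0.23 = £0.00 + £104.19 = £104.19
new efficient refrigerator: £700.11 + (42/1000) kW × 3000 h × £0.23 = £700.11 + £28.98 = £729.09
Saving = £104.19 − £729.09 = −£624.9

-£624.90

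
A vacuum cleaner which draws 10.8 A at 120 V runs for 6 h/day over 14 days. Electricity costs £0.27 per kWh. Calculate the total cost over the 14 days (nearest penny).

£29.39

Power = 10.8 A × 120 V = 1296 W = 1.296 kW
Runtime = 6 h/day × 14 days = 84 h
Energy = 1.296 kW × 84 h = 108.864 kWh
Cost = 108.864 kWh × £0.27/kWh = £29.39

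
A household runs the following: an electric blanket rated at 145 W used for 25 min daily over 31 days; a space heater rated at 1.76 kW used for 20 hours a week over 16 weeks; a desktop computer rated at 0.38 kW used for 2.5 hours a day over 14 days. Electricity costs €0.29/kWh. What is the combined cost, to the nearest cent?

electric blanket: Runtime = 25 min × 31 = 775 min = 12.916666… h
electric blanket: 0.145 kW × 12.916666… h = 1.872916… kWh
space heater: Runtime = 20 h/week × 16 weeks = 320 h
space heater: 1.76 kW × 320 h = 563.2 kWh
desktop computer: Runtime = 2.5 h/day × 14 days = 35 h
desktop computer: 0.38 kW × 35 h = 13.3 kWh
Total energy = 578.372916… kWh
Cost = 578.372916… × €0.29 = €167.73

€167.73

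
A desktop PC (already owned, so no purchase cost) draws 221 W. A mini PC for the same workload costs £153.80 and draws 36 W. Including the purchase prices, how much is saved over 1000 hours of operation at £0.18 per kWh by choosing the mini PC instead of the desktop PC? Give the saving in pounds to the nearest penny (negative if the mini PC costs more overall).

desktop PC: £0.00 + (221/1000) kW × 1000 h × £0.18 = £0.00 + £39.78 = £39.78
mini PC: £153.80 + (36/1000) kW × 1000 h × £0.18 = £153.80 + £6.48 = £160.28
Saving = £39.78 − £160.28 = −£120.5

-£120.50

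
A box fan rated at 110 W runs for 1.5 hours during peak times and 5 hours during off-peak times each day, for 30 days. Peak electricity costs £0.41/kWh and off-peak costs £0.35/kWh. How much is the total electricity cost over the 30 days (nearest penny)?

£7.80

Peak energy = 0.11 kW × 1.5 h × 30 = 4.95 kWh
Off-peak energy = 0.11 kW × 5 h × 30 = 16.5 kWh
Cost = 4.95 × £0.41 + 16.5 × £0.35 = £2.0295 + £5.775 = £7.80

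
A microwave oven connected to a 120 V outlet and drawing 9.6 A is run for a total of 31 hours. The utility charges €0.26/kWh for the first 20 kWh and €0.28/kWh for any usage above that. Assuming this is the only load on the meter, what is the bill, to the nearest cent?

€9.60

Power = 9.6 A × 120 V = 1152 W = 1.152 kW
Energy = 1.152 kW × 31 h = 35.712 kWh
Tier 1 (0–20 kWh): 20 × €0.26 = €5.2
Above 20 kWh: 15.712 × €0.28 = €4.39936
Bill = €9.60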